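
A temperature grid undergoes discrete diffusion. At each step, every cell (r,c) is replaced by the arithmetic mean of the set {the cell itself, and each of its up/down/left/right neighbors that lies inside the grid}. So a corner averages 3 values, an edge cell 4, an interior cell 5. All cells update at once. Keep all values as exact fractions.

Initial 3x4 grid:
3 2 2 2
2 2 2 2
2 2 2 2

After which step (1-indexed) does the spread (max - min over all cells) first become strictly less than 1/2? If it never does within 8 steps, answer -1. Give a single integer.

Step 1: max=7/3, min=2, spread=1/3
  -> spread < 1/2 first at step 1
Step 2: max=41/18, min=2, spread=5/18
Step 3: max=473/216, min=2, spread=41/216
Step 4: max=56057/25920, min=2, spread=4217/25920
Step 5: max=3319549/1555200, min=14479/7200, spread=38417/311040
Step 6: max=197824211/93312000, min=290597/144000, spread=1903471/18662400
Step 7: max=11798429089/5598720000, min=8755759/4320000, spread=18038617/223948800
Step 8: max=705114582851/335923200000, min=790526759/388800000, spread=883978523/13436928000

Answer: 1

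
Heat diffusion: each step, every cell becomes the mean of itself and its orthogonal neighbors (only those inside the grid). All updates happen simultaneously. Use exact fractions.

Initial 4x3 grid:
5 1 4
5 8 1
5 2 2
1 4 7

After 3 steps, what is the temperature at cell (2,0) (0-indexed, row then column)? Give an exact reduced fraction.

Step 1: cell (2,0) = 13/4
Step 2: cell (2,0) = 62/15
Step 3: cell (2,0) = 13483/3600
Full grid after step 3:
  4337/1080 28381/7200 2363/720
  7699/1800 21883/6000 2919/800
  13483/3600 23503/6000 25091/7200
  4081/1080 25711/7200 8117/2160

Answer: 13483/3600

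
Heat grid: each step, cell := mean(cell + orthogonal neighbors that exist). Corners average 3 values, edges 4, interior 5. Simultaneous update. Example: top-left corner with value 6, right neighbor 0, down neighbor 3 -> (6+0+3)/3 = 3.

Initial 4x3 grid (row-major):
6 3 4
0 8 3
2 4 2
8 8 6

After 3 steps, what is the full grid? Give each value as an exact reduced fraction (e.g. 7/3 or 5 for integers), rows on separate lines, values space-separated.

Answer: 2737/720 59533/14400 8501/2160
4969/1200 23837/6000 952/225
5359/1200 7073/1500 8051/1800
467/90 37109/7200 5539/1080

Derivation:
After step 1:
  3 21/4 10/3
  4 18/5 17/4
  7/2 24/5 15/4
  6 13/2 16/3
After step 2:
  49/12 911/240 77/18
  141/40 219/50 56/15
  183/40 443/100 68/15
  16/3 679/120 187/36
After step 3:
  2737/720 59533/14400 8501/2160
  4969/1200 23837/6000 952/225
  5359/1200 7073/1500 8051/1800
  467/90 37109/7200 5539/1080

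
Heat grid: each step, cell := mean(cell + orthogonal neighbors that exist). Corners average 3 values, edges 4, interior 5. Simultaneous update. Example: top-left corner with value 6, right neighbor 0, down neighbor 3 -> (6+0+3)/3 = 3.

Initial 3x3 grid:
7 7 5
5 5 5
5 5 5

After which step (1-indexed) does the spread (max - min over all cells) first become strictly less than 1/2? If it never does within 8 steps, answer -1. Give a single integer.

Step 1: max=19/3, min=5, spread=4/3
Step 2: max=107/18, min=5, spread=17/18
Step 3: max=6247/1080, min=461/90, spread=143/216
Step 4: max=366749/64800, min=7013/1350, spread=1205/2592
  -> spread < 1/2 first at step 4
Step 5: max=21739303/3888000, min=189541/36000, spread=10151/31104
Step 6: max=1292069141/233280000, min=51609209/9720000, spread=85517/373248
Step 7: max=77056390927/13996800000, min=6233753671/1166400000, spread=720431/4478976
Step 8: max=4602654194669/839808000000, min=15652161863/2916000000, spread=6069221/53747712

Answer: 4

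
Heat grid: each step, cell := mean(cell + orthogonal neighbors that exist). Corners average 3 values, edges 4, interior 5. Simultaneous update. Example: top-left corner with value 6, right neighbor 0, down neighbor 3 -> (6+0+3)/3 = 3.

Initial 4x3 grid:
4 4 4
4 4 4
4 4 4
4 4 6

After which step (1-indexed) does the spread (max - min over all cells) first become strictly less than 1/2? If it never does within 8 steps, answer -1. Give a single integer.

Step 1: max=14/3, min=4, spread=2/3
Step 2: max=41/9, min=4, spread=5/9
Step 3: max=473/108, min=4, spread=41/108
  -> spread < 1/2 first at step 3
Step 4: max=56057/12960, min=4, spread=4217/12960
Step 5: max=3319549/777600, min=14479/3600, spread=38417/155520
Step 6: max=197824211/46656000, min=290597/72000, spread=1903471/9331200
Step 7: max=11798429089/2799360000, min=8755759/2160000, spread=18038617/111974400
Step 8: max=705114582851/167961600000, min=790526759/194400000, spread=883978523/6718464000

Answer: 3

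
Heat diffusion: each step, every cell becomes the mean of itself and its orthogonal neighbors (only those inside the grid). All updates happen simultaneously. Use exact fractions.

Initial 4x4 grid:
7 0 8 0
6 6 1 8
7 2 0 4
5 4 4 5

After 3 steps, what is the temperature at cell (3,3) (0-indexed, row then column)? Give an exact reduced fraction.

Answer: 3901/1080

Derivation:
Step 1: cell (3,3) = 13/3
Step 2: cell (3,3) = 71/18
Step 3: cell (3,3) = 3901/1080
Full grid after step 3:
  124/27 4063/900 829/225 2219/540
  1117/225 5897/1500 1502/375 3271/900
  163/36 2519/600 10273/3000 868/225
  4999/1080 2819/720 13483/3600 3901/1080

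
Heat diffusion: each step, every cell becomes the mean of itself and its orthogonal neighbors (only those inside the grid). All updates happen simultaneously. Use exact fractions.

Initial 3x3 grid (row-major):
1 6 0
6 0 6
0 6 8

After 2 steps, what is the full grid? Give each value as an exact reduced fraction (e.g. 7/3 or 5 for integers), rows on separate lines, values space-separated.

After step 1:
  13/3 7/4 4
  7/4 24/5 7/2
  4 7/2 20/3
After step 2:
  47/18 893/240 37/12
  893/240 153/50 569/120
  37/12 569/120 41/9

Answer: 47/18 893/240 37/12
893/240 153/50 569/120
37/12 569/120 41/9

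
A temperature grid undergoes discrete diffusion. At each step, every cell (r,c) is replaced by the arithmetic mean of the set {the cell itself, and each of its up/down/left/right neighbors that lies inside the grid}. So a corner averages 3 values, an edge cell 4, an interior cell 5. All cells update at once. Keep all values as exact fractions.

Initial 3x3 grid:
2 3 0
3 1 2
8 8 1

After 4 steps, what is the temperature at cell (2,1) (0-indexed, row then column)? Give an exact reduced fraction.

Step 1: cell (2,1) = 9/2
Step 2: cell (2,1) = 179/40
Step 3: cell (2,1) = 9053/2400
Step 4: cell (2,1) = 529091/144000
Full grid after step 4:
  94247/32400 1127773/432000 145069/64800
  506591/144000 545801/180000 296287/108000
  126397/32400 529091/144000 205369/64800

Answer: 529091/144000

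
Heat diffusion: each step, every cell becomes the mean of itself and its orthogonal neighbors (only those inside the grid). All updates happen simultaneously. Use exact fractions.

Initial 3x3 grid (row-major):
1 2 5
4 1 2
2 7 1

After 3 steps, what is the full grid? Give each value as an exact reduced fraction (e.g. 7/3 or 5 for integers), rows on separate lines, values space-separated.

Answer: 5657/2160 35569/14400 977/360
9611/3600 5801/2000 38569/14400
6767/2160 42119/14400 1643/540

Derivation:
After step 1:
  7/3 9/4 3
  2 16/5 9/4
  13/3 11/4 10/3
After step 2:
  79/36 647/240 5/2
  89/30 249/100 707/240
  109/36 817/240 25/9
After step 3:
  5657/2160 35569/14400 977/360
  9611/3600 5801/2000 38569/14400
  6767/2160 42119/14400 1643/540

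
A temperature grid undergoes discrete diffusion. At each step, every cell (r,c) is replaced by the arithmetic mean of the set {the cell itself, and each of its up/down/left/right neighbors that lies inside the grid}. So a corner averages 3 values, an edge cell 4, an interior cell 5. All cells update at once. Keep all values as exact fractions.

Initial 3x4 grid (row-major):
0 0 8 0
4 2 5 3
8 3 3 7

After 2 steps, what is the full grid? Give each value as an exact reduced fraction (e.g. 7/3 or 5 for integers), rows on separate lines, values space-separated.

Answer: 22/9 593/240 817/240 32/9
379/120 17/5 37/10 319/80
25/6 163/40 511/120 151/36

Derivation:
After step 1:
  4/3 5/2 13/4 11/3
  7/2 14/5 21/5 15/4
  5 4 9/2 13/3
After step 2:
  22/9 593/240 817/240 32/9
  379/120 17/5 37/10 319/80
  25/6 163/40 511/120 151/36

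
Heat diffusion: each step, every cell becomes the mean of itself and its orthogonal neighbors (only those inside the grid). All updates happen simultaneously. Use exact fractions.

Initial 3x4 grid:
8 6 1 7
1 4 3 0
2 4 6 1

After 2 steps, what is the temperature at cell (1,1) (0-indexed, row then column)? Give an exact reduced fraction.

Step 1: cell (1,1) = 18/5
Step 2: cell (1,1) = 189/50
Full grid after step 2:
  9/2 22/5 217/60 29/9
  881/240 189/50 169/50 211/80
  121/36 403/120 379/120 103/36

Answer: 189/50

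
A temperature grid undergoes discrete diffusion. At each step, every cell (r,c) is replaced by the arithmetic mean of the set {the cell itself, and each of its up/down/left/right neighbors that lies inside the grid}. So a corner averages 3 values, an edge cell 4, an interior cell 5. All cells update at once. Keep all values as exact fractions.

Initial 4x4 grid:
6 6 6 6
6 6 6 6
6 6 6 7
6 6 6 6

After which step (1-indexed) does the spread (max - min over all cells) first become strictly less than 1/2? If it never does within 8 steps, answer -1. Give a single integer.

Answer: 1

Derivation:
Step 1: max=19/3, min=6, spread=1/3
  -> spread < 1/2 first at step 1
Step 2: max=751/120, min=6, spread=31/120
Step 3: max=6691/1080, min=6, spread=211/1080
Step 4: max=664843/108000, min=6, spread=16843/108000
Step 5: max=5970643/972000, min=54079/9000, spread=130111/972000
Step 6: max=178602367/29160000, min=3247159/540000, spread=3255781/29160000
Step 7: max=5349153691/874800000, min=3251107/540000, spread=82360351/874800000
Step 8: max=160215316891/26244000000, min=585706441/97200000, spread=2074577821/26244000000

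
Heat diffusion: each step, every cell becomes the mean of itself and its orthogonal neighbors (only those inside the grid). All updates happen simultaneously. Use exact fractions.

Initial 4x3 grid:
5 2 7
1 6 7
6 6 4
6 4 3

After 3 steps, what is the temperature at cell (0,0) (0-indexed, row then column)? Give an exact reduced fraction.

Answer: 8989/2160

Derivation:
Step 1: cell (0,0) = 8/3
Step 2: cell (0,0) = 73/18
Step 3: cell (0,0) = 8989/2160
Full grid after step 3:
  8989/2160 1887/400 674/135
  32581/7200 9381/2000 18553/3600
  33821/7200 2449/500 8749/1800
  2633/540 22769/4800 10207/2160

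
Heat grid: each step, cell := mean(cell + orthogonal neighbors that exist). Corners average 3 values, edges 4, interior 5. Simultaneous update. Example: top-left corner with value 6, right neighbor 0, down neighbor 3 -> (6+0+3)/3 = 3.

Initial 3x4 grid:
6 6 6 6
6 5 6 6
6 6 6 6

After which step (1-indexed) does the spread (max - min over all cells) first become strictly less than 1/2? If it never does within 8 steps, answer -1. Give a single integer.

Step 1: max=6, min=23/4, spread=1/4
  -> spread < 1/2 first at step 1
Step 2: max=6, min=577/100, spread=23/100
Step 3: max=2387/400, min=27989/4800, spread=131/960
Step 4: max=42809/7200, min=252649/43200, spread=841/8640
Step 5: max=8546627/1440000, min=101137949/17280000, spread=56863/691200
Step 6: max=76770457/12960000, min=911585659/155520000, spread=386393/6220800
Step 7: max=30683641187/5184000000, min=364854276869/62208000000, spread=26795339/497664000
Step 8: max=1839153850333/311040000000, min=21911064285871/3732480000000, spread=254051069/5971968000

Answer: 1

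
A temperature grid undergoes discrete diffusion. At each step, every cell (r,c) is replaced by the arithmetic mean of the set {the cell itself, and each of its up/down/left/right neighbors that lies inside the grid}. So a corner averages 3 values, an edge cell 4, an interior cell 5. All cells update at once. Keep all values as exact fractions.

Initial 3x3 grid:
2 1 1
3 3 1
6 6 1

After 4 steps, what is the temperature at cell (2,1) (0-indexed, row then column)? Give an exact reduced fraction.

Step 1: cell (2,1) = 4
Step 2: cell (2,1) = 217/60
Step 3: cell (2,1) = 5947/1800
Step 4: cell (2,1) = 674443/216000
Full grid after step 4:
  112397/43200 218933/96000 9733/4800
  145279/48000 970739/360000 1021511/432000
  8129/2400 674443/216000 179083/64800

Answer: 674443/216000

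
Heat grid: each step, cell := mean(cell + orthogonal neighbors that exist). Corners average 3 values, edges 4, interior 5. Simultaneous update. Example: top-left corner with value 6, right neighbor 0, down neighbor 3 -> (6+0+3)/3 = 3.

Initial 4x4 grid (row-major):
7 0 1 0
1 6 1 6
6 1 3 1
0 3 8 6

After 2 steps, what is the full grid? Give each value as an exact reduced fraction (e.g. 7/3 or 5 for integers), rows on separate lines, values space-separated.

After step 1:
  8/3 7/2 1/2 7/3
  5 9/5 17/5 2
  2 19/5 14/5 4
  3 3 5 5
After step 2:
  67/18 127/60 73/30 29/18
  43/15 7/2 21/10 44/15
  69/20 67/25 19/5 69/20
  8/3 37/10 79/20 14/3

Answer: 67/18 127/60 73/30 29/18
43/15 7/2 21/10 44/15
69/20 67/25 19/5 69/20
8/3 37/10 79/20 14/3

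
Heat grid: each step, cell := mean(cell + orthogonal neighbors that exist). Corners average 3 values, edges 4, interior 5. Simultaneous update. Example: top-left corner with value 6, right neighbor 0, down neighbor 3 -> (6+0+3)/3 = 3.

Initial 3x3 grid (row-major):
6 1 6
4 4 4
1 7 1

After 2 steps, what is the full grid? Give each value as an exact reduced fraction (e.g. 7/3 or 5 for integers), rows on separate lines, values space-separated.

Answer: 35/9 187/48 35/9
185/48 19/5 185/48
11/3 61/16 11/3

Derivation:
After step 1:
  11/3 17/4 11/3
  15/4 4 15/4
  4 13/4 4
After step 2:
  35/9 187/48 35/9
  185/48 19/5 185/48
  11/3 61/16 11/3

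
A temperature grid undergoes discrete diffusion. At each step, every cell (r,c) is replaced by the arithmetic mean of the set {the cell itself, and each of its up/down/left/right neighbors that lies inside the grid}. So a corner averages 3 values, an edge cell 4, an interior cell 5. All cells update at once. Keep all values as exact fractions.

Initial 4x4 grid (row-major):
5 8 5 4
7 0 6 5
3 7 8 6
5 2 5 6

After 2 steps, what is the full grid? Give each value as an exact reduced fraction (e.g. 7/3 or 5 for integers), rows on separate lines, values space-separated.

After step 1:
  20/3 9/2 23/4 14/3
  15/4 28/5 24/5 21/4
  11/2 4 32/5 25/4
  10/3 19/4 21/4 17/3
After step 2:
  179/36 1351/240 1183/240 47/9
  1291/240 453/100 139/25 629/120
  199/48 21/4 267/50 707/120
  163/36 13/3 331/60 103/18

Answer: 179/36 1351/240 1183/240 47/9
1291/240 453/100 139/25 629/120
199/48 21/4 267/50 707/120
163/36 13/3 331/60 103/18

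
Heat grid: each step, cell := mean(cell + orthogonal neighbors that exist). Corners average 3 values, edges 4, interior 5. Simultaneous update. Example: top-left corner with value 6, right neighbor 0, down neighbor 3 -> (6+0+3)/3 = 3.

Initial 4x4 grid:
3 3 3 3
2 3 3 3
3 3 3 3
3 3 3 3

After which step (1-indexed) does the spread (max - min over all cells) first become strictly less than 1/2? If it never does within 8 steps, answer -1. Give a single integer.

Answer: 1

Derivation:
Step 1: max=3, min=8/3, spread=1/3
  -> spread < 1/2 first at step 1
Step 2: max=3, min=329/120, spread=31/120
Step 3: max=3, min=3029/1080, spread=211/1080
Step 4: max=3, min=307157/108000, spread=16843/108000
Step 5: max=26921/9000, min=2777357/972000, spread=130111/972000
Step 6: max=1612841/540000, min=83837633/29160000, spread=3255781/29160000
Step 7: max=1608893/540000, min=2524046309/874800000, spread=82360351/874800000
Step 8: max=289093559/97200000, min=75980683109/26244000000, spread=2074577821/26244000000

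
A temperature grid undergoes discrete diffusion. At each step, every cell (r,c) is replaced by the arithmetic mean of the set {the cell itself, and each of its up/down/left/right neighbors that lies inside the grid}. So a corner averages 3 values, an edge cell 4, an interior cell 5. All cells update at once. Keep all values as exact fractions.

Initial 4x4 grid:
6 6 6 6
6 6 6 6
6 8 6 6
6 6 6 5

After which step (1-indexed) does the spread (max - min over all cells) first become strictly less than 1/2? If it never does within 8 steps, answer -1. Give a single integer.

Answer: 3

Derivation:
Step 1: max=13/2, min=17/3, spread=5/6
Step 2: max=161/25, min=103/18, spread=323/450
Step 3: max=7567/1200, min=42613/7200, spread=2789/7200
  -> spread < 1/2 first at step 3
Step 4: max=135359/21600, min=12044/2025, spread=20669/64800
Step 5: max=6726919/1080000, min=7777793/1296000, spread=1472549/6480000
Step 6: max=120782963/19440000, min=8785549/1458000, spread=10926929/58320000
Step 7: max=3610340693/583200000, min=35235852493/5832000000, spread=867554437/5832000000
Step 8: max=108098897459/17496000000, min=352969048063/58320000000, spread=22081830401/174960000000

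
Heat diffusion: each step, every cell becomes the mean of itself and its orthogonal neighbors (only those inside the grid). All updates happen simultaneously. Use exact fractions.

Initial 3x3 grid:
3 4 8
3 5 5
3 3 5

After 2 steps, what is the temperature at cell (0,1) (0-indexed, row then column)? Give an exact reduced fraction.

Step 1: cell (0,1) = 5
Step 2: cell (0,1) = 9/2
Full grid after step 2:
  71/18 9/2 197/36
  83/24 89/20 79/16
  7/2 23/6 169/36

Answer: 9/2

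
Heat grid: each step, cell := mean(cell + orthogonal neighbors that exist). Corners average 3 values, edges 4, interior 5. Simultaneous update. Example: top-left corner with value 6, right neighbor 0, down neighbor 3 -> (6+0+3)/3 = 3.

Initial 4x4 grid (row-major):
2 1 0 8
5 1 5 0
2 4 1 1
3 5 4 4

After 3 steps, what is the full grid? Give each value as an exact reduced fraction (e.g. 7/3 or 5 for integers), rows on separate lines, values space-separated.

After step 1:
  8/3 1 7/2 8/3
  5/2 16/5 7/5 7/2
  7/2 13/5 3 3/2
  10/3 4 7/2 3
After step 2:
  37/18 311/120 257/120 29/9
  89/30 107/50 73/25 34/15
  179/60 163/50 12/5 11/4
  65/18 403/120 27/8 8/3
After step 3:
  2741/1080 2009/900 2447/900 2747/1080
  9131/3600 8327/3000 7121/3000 10043/3600
  11539/3600 1697/600 2941/1000 121/48
  3583/1080 3061/900 59/20 211/72

Answer: 2741/1080 2009/900 2447/900 2747/1080
9131/3600 8327/3000 7121/3000 10043/3600
11539/3600 1697/600 2941/1000 121/48
3583/1080 3061/900 59/20 211/72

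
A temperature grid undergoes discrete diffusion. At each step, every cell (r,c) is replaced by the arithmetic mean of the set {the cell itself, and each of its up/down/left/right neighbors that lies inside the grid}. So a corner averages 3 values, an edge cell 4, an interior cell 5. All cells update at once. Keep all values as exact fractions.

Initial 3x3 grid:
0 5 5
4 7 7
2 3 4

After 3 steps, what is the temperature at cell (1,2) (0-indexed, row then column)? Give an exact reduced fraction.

Answer: 71419/14400

Derivation:
Step 1: cell (1,2) = 23/4
Step 2: cell (1,2) = 1277/240
Step 3: cell (1,2) = 71419/14400
Full grid after step 3:
  1397/360 63869/14400 2713/540
  18023/4800 26603/6000 71419/14400
  2699/720 3809/900 10327/2160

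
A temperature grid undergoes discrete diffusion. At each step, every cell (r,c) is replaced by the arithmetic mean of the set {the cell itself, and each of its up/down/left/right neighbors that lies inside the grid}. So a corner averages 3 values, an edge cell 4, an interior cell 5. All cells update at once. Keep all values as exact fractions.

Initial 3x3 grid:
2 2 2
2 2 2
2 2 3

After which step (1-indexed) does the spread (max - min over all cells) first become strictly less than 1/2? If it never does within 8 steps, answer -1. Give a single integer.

Step 1: max=7/3, min=2, spread=1/3
  -> spread < 1/2 first at step 1
Step 2: max=41/18, min=2, spread=5/18
Step 3: max=473/216, min=2, spread=41/216
Step 4: max=28051/12960, min=731/360, spread=347/2592
Step 5: max=1662137/777600, min=7357/3600, spread=2921/31104
Step 6: max=99140539/46656000, min=889483/432000, spread=24611/373248
Step 7: max=5917442033/2799360000, min=20096741/9720000, spread=207329/4478976
Step 8: max=353953152451/167961600000, min=1075601599/518400000, spread=1746635/53747712

Answer: 1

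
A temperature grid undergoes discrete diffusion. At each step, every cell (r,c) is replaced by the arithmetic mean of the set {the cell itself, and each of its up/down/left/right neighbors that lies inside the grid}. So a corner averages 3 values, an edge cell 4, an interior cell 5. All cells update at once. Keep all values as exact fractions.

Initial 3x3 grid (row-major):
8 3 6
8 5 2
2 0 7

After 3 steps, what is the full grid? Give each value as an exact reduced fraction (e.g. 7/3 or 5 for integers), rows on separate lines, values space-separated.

After step 1:
  19/3 11/2 11/3
  23/4 18/5 5
  10/3 7/2 3
After step 2:
  211/36 191/40 85/18
  1141/240 467/100 229/60
  151/36 403/120 23/6
After step 3:
  11081/2160 12017/2400 4793/1080
  70127/14400 25649/6000 7669/1800
  8861/2160 28901/7200 1321/360

Answer: 11081/2160 12017/2400 4793/1080
70127/14400 25649/6000 7669/1800
8861/2160 28901/7200 1321/360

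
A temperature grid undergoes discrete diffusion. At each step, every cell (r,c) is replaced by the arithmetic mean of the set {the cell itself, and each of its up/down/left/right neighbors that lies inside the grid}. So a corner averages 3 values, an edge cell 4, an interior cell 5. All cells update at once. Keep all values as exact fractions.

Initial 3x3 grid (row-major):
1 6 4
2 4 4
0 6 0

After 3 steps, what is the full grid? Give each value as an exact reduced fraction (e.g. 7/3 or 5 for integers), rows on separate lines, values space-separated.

Answer: 1169/360 49223/14400 8359/2160
40223/14400 5119/1500 171/50
6109/2160 2311/800 3607/1080

Derivation:
After step 1:
  3 15/4 14/3
  7/4 22/5 3
  8/3 5/2 10/3
After step 2:
  17/6 949/240 137/36
  709/240 77/25 77/20
  83/36 129/40 53/18
After step 3:
  1169/360 49223/14400 8359/2160
  40223/14400 5119/1500 171/50
  6109/2160 2311/800 3607/1080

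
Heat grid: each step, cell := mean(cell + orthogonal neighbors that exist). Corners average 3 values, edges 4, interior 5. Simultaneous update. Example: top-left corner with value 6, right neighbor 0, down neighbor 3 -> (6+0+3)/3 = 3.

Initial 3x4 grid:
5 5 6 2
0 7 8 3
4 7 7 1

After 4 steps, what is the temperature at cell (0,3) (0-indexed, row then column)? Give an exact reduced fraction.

Answer: 300151/64800

Derivation:
Step 1: cell (0,3) = 11/3
Step 2: cell (0,3) = 149/36
Step 3: cell (0,3) = 4901/1080
Step 4: cell (0,3) = 300151/64800
Full grid after step 4:
  76289/16200 522661/108000 528101/108000 300151/64800
  56389/12000 150181/30000 884411/180000 2033839/432000
  157103/32400 134759/27000 271363/54000 307201/64800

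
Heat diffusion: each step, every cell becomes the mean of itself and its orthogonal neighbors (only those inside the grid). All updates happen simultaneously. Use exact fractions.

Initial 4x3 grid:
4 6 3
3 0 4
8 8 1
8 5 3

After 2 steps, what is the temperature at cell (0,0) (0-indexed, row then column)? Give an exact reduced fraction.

Answer: 34/9

Derivation:
Step 1: cell (0,0) = 13/3
Step 2: cell (0,0) = 34/9
Full grid after step 2:
  34/9 967/240 115/36
  571/120 88/25 109/30
  219/40 507/100 67/20
  79/12 51/10 13/3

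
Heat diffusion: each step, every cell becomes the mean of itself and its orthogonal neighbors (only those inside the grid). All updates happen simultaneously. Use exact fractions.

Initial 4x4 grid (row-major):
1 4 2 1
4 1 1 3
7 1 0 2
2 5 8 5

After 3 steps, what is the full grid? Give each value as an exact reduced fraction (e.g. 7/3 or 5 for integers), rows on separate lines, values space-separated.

Answer: 643/240 923/400 481/240 1363/720
6973/2400 5019/2000 861/400 1043/480
24439/7200 18691/6000 1163/400 2309/800
8353/2160 6751/1800 2203/600 871/240

Derivation:
After step 1:
  3 2 2 2
  13/4 11/5 7/5 7/4
  7/2 14/5 12/5 5/2
  14/3 4 9/2 5
After step 2:
  11/4 23/10 37/20 23/12
  239/80 233/100 39/20 153/80
  853/240 149/50 68/25 233/80
  73/18 479/120 159/40 4
After step 3:
  643/240 923/400 481/240 1363/720
  6973/2400 5019/2000 861/400 1043/480
  24439/7200 18691/6000 1163/400 2309/800
  8353/2160 6751/1800 2203/600 871/240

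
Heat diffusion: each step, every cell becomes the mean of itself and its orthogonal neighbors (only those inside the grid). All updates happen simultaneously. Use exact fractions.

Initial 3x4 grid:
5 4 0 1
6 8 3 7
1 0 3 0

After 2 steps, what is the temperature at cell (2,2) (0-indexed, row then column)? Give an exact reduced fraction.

Step 1: cell (2,2) = 3/2
Step 2: cell (2,2) = 361/120
Full grid after step 2:
  19/4 309/80 787/240 89/36
  62/15 413/100 293/100 259/80
  31/9 331/120 361/120 91/36

Answer: 361/120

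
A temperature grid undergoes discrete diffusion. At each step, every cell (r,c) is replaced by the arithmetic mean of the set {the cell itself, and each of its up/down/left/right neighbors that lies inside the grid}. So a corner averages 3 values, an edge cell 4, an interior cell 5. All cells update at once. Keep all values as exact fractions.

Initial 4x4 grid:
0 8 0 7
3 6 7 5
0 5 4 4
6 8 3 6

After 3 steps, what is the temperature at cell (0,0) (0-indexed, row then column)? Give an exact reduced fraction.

Step 1: cell (0,0) = 11/3
Step 2: cell (0,0) = 113/36
Step 3: cell (0,0) = 8323/2160
Full grid after step 3:
  8323/2160 7297/1800 963/200 1699/360
  26653/7200 27049/6000 4623/1000 5963/1200
  6089/1440 13433/3000 29411/6000 17173/3600
  4793/1080 6941/1440 34961/7200 10481/2160

Answer: 8323/2160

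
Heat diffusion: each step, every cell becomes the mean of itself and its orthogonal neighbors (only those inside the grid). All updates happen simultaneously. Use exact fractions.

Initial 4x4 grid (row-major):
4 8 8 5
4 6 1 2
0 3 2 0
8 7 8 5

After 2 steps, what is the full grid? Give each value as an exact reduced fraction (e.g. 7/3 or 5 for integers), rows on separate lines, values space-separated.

Answer: 46/9 163/30 26/5 25/6
1019/240 109/25 37/10 261/80
317/80 421/100 359/100 683/240
61/12 103/20 287/60 145/36

Derivation:
After step 1:
  16/3 13/2 11/2 5
  7/2 22/5 19/5 2
  15/4 18/5 14/5 9/4
  5 13/2 11/2 13/3
After step 2:
  46/9 163/30 26/5 25/6
  1019/240 109/25 37/10 261/80
  317/80 421/100 359/100 683/240
  61/12 103/20 287/60 145/36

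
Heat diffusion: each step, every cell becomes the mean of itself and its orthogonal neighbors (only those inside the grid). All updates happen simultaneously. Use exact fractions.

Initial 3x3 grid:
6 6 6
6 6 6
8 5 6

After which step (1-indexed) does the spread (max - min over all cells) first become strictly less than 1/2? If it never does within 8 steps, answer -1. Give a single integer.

Step 1: max=13/2, min=17/3, spread=5/6
Step 2: max=229/36, min=88/15, spread=89/180
  -> spread < 1/2 first at step 2
Step 3: max=44633/7200, min=1069/180, spread=1873/7200
Step 4: max=798781/129600, min=322597/54000, spread=122741/648000
Step 5: max=158606897/25920000, min=431879/72000, spread=3130457/25920000
Step 6: max=2848547029/466560000, min=292632637/48600000, spread=196368569/2332800000
Step 7: max=170450870063/27993600000, min=14067899849/2332800000, spread=523543/8957952
Step 8: max=10214980378861/1679616000000, min=140917568413/23328000000, spread=4410589/107495424

Answer: 2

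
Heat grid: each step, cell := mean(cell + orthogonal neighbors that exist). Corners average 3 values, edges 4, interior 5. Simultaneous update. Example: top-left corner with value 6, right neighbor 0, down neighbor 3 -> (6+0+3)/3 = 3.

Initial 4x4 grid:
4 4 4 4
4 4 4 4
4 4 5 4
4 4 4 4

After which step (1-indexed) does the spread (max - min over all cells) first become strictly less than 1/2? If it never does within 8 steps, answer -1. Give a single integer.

Answer: 1

Derivation:
Step 1: max=17/4, min=4, spread=1/4
  -> spread < 1/2 first at step 1
Step 2: max=211/50, min=4, spread=11/50
Step 3: max=9967/2400, min=4, spread=367/2400
Step 4: max=44771/10800, min=2413/600, spread=1337/10800
Step 5: max=1337669/324000, min=72469/18000, spread=33227/324000
Step 6: max=40094327/9720000, min=436049/108000, spread=849917/9720000
Step 7: max=1200114347/291600000, min=6548533/1620000, spread=21378407/291600000
Step 8: max=35958462371/8748000000, min=1967688343/486000000, spread=540072197/8748000000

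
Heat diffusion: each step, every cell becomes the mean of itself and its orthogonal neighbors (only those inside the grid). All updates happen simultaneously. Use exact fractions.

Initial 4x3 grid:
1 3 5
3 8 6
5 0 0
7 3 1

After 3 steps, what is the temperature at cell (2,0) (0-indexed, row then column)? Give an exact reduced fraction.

Answer: 4367/1200

Derivation:
Step 1: cell (2,0) = 15/4
Step 2: cell (2,0) = 81/20
Step 3: cell (2,0) = 4367/1200
Full grid after step 3:
  1585/432 19283/4800 1751/432
  13801/3600 7347/2000 3419/900
  4367/1200 20471/6000 5213/1800
  2629/720 42979/14400 5597/2160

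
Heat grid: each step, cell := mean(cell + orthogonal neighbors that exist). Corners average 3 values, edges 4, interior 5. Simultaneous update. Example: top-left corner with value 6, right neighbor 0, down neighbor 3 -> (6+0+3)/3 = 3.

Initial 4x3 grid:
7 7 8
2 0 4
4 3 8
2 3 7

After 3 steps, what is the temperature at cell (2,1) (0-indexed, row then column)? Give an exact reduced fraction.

Step 1: cell (2,1) = 18/5
Step 2: cell (2,1) = 94/25
Step 3: cell (2,1) = 8053/2000
Full grid after step 3:
  4831/1080 35113/7200 707/135
  14029/3600 6481/1500 17779/3600
  1371/400 8053/2000 5663/1200
  2497/720 6439/1600 3407/720

Answer: 8053/2000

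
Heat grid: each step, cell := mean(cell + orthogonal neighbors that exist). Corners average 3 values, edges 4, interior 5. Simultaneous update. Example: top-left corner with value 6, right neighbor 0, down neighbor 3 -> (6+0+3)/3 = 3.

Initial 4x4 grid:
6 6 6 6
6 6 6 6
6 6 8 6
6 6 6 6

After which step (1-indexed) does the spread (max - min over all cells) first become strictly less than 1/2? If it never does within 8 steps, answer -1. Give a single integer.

Answer: 2

Derivation:
Step 1: max=13/2, min=6, spread=1/2
Step 2: max=161/25, min=6, spread=11/25
  -> spread < 1/2 first at step 2
Step 3: max=7567/1200, min=6, spread=367/1200
Step 4: max=33971/5400, min=1813/300, spread=1337/5400
Step 5: max=1013669/162000, min=54469/9000, spread=33227/162000
Step 6: max=30374327/4860000, min=328049/54000, spread=849917/4860000
Step 7: max=908514347/145800000, min=4928533/810000, spread=21378407/145800000
Step 8: max=27210462371/4374000000, min=1481688343/243000000, spread=540072197/4374000000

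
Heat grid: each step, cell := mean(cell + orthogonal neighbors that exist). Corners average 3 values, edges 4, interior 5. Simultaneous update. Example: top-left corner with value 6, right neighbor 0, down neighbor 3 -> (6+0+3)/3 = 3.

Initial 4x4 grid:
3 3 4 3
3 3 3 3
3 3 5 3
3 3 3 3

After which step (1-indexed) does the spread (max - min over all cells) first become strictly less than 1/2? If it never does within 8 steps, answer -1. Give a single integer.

Step 1: max=18/5, min=3, spread=3/5
Step 2: max=87/25, min=3, spread=12/25
  -> spread < 1/2 first at step 2
Step 3: max=4019/1200, min=613/200, spread=341/1200
Step 4: max=357727/108000, min=55799/18000, spread=22933/108000
Step 5: max=3566123/1080000, min=563257/180000, spread=186581/1080000
Step 6: max=1994443/607500, min=5096159/1620000, spread=667067/4860000
Step 7: max=3184085819/972000000, min=512194333/162000000, spread=110919821/972000000
Step 8: max=7138670221/2187000000, min=11555254091/3645000000, spread=32112151/341718750

Answer: 2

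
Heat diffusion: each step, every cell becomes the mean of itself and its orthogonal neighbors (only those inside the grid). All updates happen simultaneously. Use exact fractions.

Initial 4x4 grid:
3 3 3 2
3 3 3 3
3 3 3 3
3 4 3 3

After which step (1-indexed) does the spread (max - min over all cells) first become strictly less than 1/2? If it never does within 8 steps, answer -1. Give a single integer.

Answer: 3

Derivation:
Step 1: max=10/3, min=8/3, spread=2/3
Step 2: max=391/120, min=49/18, spread=193/360
Step 3: max=3451/1080, min=607/216, spread=52/135
  -> spread < 1/2 first at step 3
Step 4: max=340843/108000, min=18397/6480, spread=102679/324000
Step 5: max=3054643/972000, min=2796767/972000, spread=64469/243000
Step 6: max=90994387/29160000, min=84509291/29160000, spread=810637/3645000
Step 7: max=2717675101/874800000, min=510836977/174960000, spread=20436277/109350000
Step 8: max=81142630891/26244000000, min=15404269831/5248800000, spread=515160217/3280500000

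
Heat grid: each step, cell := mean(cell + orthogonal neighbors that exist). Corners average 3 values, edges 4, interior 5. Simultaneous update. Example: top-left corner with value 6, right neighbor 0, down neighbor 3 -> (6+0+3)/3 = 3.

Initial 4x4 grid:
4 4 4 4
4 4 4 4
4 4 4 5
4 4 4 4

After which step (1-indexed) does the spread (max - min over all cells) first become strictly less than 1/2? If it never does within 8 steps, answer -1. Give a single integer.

Step 1: max=13/3, min=4, spread=1/3
  -> spread < 1/2 first at step 1
Step 2: max=511/120, min=4, spread=31/120
Step 3: max=4531/1080, min=4, spread=211/1080
Step 4: max=448843/108000, min=4, spread=16843/108000
Step 5: max=4026643/972000, min=36079/9000, spread=130111/972000
Step 6: max=120282367/29160000, min=2167159/540000, spread=3255781/29160000
Step 7: max=3599553691/874800000, min=2171107/540000, spread=82360351/874800000
Step 8: max=107727316891/26244000000, min=391306441/97200000, spread=2074577821/26244000000

Answer: 1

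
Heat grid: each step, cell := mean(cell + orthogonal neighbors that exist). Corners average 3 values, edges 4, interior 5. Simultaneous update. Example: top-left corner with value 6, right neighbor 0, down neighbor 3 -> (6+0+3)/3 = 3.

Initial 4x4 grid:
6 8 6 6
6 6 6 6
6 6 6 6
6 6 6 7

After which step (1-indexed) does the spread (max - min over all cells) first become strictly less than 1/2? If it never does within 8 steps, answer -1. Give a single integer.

Answer: 3

Derivation:
Step 1: max=20/3, min=6, spread=2/3
Step 2: max=391/60, min=6, spread=31/60
Step 3: max=3451/540, min=289/48, spread=799/2160
  -> spread < 1/2 first at step 3
Step 4: max=340843/54000, min=43631/7200, spread=27221/108000
Step 5: max=3054643/486000, min=1313357/216000, spread=398359/1944000
Step 6: max=91186357/14580000, min=39548027/6480000, spread=1762637/11664000
Step 7: max=1364146493/218700000, min=47562341/7776000, spread=211645219/1749600000
Step 8: max=81653659891/13122000000, min=35743325531/5832000000, spread=984941957/10497600000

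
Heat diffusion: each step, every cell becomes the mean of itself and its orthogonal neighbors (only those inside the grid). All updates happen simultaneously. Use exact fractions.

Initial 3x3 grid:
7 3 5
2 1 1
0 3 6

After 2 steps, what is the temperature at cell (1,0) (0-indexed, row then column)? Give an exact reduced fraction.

Step 1: cell (1,0) = 5/2
Step 2: cell (1,0) = 61/24
Full grid after step 2:
  7/2 13/4 41/12
  61/24 57/20 139/48
  20/9 19/8 109/36

Answer: 61/24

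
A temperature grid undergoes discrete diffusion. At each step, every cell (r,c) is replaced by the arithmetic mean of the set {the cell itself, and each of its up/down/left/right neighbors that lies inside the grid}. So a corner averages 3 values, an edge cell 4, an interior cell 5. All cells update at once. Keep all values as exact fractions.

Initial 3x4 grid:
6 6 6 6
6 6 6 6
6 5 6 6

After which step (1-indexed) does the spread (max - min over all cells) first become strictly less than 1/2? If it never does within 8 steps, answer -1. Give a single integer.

Step 1: max=6, min=17/3, spread=1/3
  -> spread < 1/2 first at step 1
Step 2: max=6, min=689/120, spread=31/120
Step 3: max=6, min=6269/1080, spread=211/1080
Step 4: max=10753/1800, min=631103/108000, spread=14077/108000
Step 5: max=644317/108000, min=5691593/972000, spread=5363/48600
Step 6: max=357131/60000, min=171219191/29160000, spread=93859/1166400
Step 7: max=577863533/97200000, min=10287325519/1749600000, spread=4568723/69984000
Step 8: max=17314381111/2916000000, min=618075564371/104976000000, spread=8387449/167961600

Answer: 1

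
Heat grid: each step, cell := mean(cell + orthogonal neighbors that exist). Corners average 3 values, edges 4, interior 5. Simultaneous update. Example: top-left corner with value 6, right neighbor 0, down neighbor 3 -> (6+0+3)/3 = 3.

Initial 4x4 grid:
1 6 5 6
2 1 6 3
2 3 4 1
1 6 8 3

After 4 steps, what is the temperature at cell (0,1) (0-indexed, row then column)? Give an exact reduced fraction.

Step 1: cell (0,1) = 13/4
Step 2: cell (0,1) = 39/10
Step 3: cell (0,1) = 87/25
Step 4: cell (0,1) = 10723/3000
Full grid after step 4:
  32881/10800 10723/3000 108251/27000 277513/64800
  108331/36000 33733/10000 715987/180000 877843/216000
  109247/36000 210991/60000 115481/30000 290953/72000
  71389/21600 260689/72000 32057/8000 4831/1200

Answer: 10723/3000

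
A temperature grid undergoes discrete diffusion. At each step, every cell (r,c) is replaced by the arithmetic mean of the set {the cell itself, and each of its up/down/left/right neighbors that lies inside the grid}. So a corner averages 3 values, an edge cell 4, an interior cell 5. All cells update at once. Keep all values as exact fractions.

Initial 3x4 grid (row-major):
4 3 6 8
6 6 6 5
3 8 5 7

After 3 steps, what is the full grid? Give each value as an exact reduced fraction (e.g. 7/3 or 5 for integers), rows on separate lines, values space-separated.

After step 1:
  13/3 19/4 23/4 19/3
  19/4 29/5 28/5 13/2
  17/3 11/2 13/2 17/3
After step 2:
  83/18 619/120 673/120 223/36
  411/80 132/25 603/100 241/40
  191/36 88/15 349/60 56/9
After step 3:
  10733/2160 1162/225 5173/900 3209/540
  24401/4800 10989/2000 719/125 14683/2400
  11743/2160 10021/1800 10771/1800 6503/1080

Answer: 10733/2160 1162/225 5173/900 3209/540
24401/4800 10989/2000 719/125 14683/2400
11743/2160 10021/1800 10771/1800 6503/1080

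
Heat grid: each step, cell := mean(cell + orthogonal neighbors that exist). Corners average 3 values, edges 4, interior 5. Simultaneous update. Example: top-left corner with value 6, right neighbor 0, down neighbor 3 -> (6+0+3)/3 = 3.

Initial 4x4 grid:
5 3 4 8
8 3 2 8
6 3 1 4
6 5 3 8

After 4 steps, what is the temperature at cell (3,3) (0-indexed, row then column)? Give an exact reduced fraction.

Answer: 96521/21600

Derivation:
Step 1: cell (3,3) = 5
Step 2: cell (3,3) = 29/6
Step 3: cell (3,3) = 3227/720
Step 4: cell (3,3) = 96521/21600
Full grid after step 4:
  12071/2592 97367/21600 497939/108000 62561/12960
  201619/43200 796769/180000 794899/180000 1019713/216000
  1019143/216000 789859/180000 259687/60000 108097/24000
  61409/12960 121091/27000 12959/3000 96521/21600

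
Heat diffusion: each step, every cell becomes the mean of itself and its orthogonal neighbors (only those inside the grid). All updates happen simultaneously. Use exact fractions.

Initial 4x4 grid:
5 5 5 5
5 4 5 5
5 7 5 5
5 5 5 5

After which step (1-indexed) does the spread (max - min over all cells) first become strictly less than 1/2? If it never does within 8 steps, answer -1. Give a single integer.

Answer: 3

Derivation:
Step 1: max=11/2, min=19/4, spread=3/4
Step 2: max=134/25, min=29/6, spread=79/150
Step 3: max=791/150, min=11789/2400, spread=289/800
  -> spread < 1/2 first at step 3
Step 4: max=113111/21600, min=23801/4800, spread=12013/43200
Step 5: max=1401841/270000, min=215239/43200, spread=75463/360000
Step 6: max=100687883/19440000, min=107957167/21600000, spread=35264327/194400000
Step 7: max=3007122749/583200000, min=973869707/194400000, spread=21378407/145800000
Step 8: max=90025053131/17496000000, min=29288254781/5832000000, spread=540072197/4374000000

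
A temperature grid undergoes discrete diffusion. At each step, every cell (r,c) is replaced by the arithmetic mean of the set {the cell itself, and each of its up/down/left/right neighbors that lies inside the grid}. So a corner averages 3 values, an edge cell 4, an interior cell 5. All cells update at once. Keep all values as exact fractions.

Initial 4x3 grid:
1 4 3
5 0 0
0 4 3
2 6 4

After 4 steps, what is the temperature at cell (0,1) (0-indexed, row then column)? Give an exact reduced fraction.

Step 1: cell (0,1) = 2
Step 2: cell (0,1) = 77/30
Step 3: cell (0,1) = 3973/1800
Step 4: cell (0,1) = 254267/108000
Full grid after step 4:
  150797/64800 254267/108000 145697/64800
  540149/216000 215561/90000 537149/216000
  580249/216000 28329/10000 605249/216000
  194767/64800 3452/1125 205667/64800

Answer: 254267/108000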